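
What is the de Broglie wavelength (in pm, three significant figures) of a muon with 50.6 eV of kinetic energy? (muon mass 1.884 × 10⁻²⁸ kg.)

KE = 50.6 eV = 8.106 × 10⁻¹⁸ J.
p = √(2mKE) = √(2 × 1.884 × 10⁻²⁸ × 8.106 × 10⁻¹⁸) = 5.527 × 10⁻²³ kg·m/s.
λ = h/p = 6.626 × 10⁻³⁴ / 5.527 × 10⁻²³ = 1.20 × 10⁻¹¹ m = 12.0 pm.

λ = 12.0 pm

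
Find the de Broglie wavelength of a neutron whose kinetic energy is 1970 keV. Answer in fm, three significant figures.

λ = 20.4 fm

KE = 1970 keV = 3.156 × 10⁻¹³ J.
p = √(2mKE) = √(2 × 1.675 × 10⁻²⁷ × 3.156 × 10⁻¹³) = 3.252 × 10⁻²⁰ kg·m/s.
λ = h/p = 6.626 × 10⁻³⁴ / 3.252 × 10⁻²⁰ = 2.04 × 10⁻¹⁴ m = 20.4 fm.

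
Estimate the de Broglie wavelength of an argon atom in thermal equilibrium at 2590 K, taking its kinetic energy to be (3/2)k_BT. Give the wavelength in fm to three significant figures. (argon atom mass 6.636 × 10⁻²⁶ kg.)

KE = (3/2)k_BT = 1.5 × 1.381 × 10⁻²³ × 2590 = 5.365 × 10⁻²⁰ J.
p = √(2mKE) = √(2 × 6.636 × 10⁻²⁶ × 5.365 × 10⁻²⁰) = 8.438 × 10⁻²³ kg·m/s.
λ = h/p = 7.85 × 10⁻¹² m = 7850 fm.

λ = 7850 fm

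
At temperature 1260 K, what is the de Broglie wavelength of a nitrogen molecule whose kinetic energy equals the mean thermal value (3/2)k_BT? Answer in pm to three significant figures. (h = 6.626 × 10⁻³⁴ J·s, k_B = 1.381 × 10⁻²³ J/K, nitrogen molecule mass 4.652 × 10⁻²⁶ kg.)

KE = (3/2)k_BT = 1.5 × 1.381 × 10⁻²³ × 1260 = 2.610 × 10⁻²⁰ J.
p = √(2mKE) = √(2 × 4.652 × 10⁻²⁶ × 2.610 × 10⁻²⁰) = 4.928 × 10⁻²³ kg·m/s.
λ = h/p = 1.34 × 10⁻¹¹ m = 13.4 pm.

λ = 13.4 pm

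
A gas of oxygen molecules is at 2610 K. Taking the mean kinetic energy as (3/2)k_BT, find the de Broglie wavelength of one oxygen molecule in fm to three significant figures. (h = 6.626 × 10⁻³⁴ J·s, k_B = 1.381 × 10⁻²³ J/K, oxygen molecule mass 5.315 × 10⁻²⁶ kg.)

λ = 8740 fm

KE = (3/2)k_BT = 1.5 × 1.381 × 10⁻²³ × 2610 = 5.407 × 10⁻²⁰ J.
p = √(2mKE) = √(2 × 5.315 × 10⁻²⁶ × 5.407 × 10⁻²⁰) = 7.581 × 10⁻²³ kg·m/s.
λ = h/p = 8.74 × 10⁻¹² m = 8740 fm.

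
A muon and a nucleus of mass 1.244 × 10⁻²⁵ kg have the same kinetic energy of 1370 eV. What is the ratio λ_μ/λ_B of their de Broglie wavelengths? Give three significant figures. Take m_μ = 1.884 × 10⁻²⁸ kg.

λ_μ/λ_B = 25.7

At fixed KE, p = √(2mKE) so λ = h/p ∝ 1/√m.
λ_μ/λ_B = √(m_B/m_μ) = √(1.244 × 10⁻²⁵/1.884 × 10⁻²⁸) = √(660.3) = 25.7.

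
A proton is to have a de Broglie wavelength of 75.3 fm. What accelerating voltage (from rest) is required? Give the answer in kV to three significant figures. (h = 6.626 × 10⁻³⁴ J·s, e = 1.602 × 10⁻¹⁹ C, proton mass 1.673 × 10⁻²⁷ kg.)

V = 144 kV

p = h/λ = 6.626 × 10⁻³⁴ / 7.530 × 10⁻¹⁴ = 8.799 × 10⁻²¹ kg·m/s.
KE = p²/(2m) = 2.314 × 10⁻¹⁴ J.
V = KE/e = 2.314 × 10⁻¹⁴ / (1.602 × 10⁻¹⁹) = 144 kV.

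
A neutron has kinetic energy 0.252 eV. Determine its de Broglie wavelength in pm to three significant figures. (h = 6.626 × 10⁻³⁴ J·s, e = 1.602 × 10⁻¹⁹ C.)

KE = 0.252 eV = 4.037 × 10⁻²⁰ J.
p = √(2mKE) = √(2 × 1.675 × 10⁻²⁷ × 4.037 × 10⁻²⁰) = 1.163 × 10⁻²³ kg·m/s.
λ = h/p = 6.626 × 10⁻³⁴ / 1.163 × 10⁻²³ = 5.70 × 10⁻¹¹ m = 57.0 pm.

λ = 57.0 pm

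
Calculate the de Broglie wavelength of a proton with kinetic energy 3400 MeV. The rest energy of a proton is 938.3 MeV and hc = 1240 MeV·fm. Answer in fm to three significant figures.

Total energy E = KE + m₀c² = 3400 + 938.3 = 4338.3 MeV.
(pc)² = E² − (m₀c²)² = (4338.3)² − (938.3)² = 1.794 × 10⁷ MeV², so pc = 4236 MeV.
λ = hc/(pc) = 1240 MeV·fm / 4236 MeV = 0.293 fm.

λ = 0.293 fm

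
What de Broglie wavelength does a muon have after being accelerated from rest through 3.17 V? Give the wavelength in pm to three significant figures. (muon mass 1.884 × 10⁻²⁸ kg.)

KE = eV = 1.602 × 10⁻¹⁹ × 3.170 = 5.078 × 10⁻¹⁹ J.
p = √(2mKE) = √(2 × 1.884 × 10⁻²⁸ × 5.078 × 10⁻¹⁹) = 1.383 × 10⁻²³ kg·m/s.
λ = h/p = 6.626 × 10⁻³⁴ / 1.383 × 10⁻²³ = 4.79 × 10⁻¹¹ m = 47.9 pm.

λ = 47.9 pm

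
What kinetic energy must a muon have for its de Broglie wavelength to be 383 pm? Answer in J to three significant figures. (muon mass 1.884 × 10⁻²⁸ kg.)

p = h/λ = 6.626 × 10⁻³⁴ / 3.830 × 10⁻¹⁰ = 1.730 × 10⁻²⁴ kg·m/s.
KE = p²/(2m) = (1.730 × 10⁻²⁴)² / (2 × 1.884 × 10⁻²⁸) = 7.943 × 10⁻²¹ J = 7.94 × 10⁻²¹ J.

KE = 7.94 × 10⁻²¹ J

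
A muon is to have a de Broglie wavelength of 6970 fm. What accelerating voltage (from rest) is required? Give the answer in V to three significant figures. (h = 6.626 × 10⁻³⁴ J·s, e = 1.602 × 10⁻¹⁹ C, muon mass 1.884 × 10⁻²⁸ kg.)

V = 150 V

p = h/λ = 6.626 × 10⁻³⁴ / 6.970 × 10⁻¹² = 9.506 × 10⁻²³ kg·m/s.
KE = p²/(2m) = 2.398 × 10⁻¹⁷ J.
V = KE/e = 2.398 × 10⁻¹⁷ / (1.602 × 10⁻¹⁹) = 150 V.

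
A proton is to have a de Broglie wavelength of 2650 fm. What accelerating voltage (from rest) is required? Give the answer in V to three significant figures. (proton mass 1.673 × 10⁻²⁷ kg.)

V = 117 V

p = h/λ = 6.626 × 10⁻³⁴ / 2.650 × 10⁻¹² = 2.500 × 10⁻²² kg·m/s.
KE = p²/(2m) = 1.868 × 10⁻¹⁷ J.
V = KE/e = 1.868 × 10⁻¹⁷ / (1.602 × 10⁻¹⁹) = 117 V.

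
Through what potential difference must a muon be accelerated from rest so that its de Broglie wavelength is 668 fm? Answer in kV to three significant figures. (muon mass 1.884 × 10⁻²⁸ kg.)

V = 16.3 kV

p = h/λ = 6.626 × 10⁻³⁴ / 6.680 × 10⁻¹³ = 9.919 × 10⁻²² kg·m/s.
KE = p²/(2m) = 2.611 × 10⁻¹⁵ J.
V = KE/e = 2.611 × 10⁻¹⁵ / (1.602 × 10⁻¹⁹) = 16.3 kV.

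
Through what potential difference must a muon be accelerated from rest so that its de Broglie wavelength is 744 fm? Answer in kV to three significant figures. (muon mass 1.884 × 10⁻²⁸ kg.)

V = 13.1 kV

p = h/λ = 6.626 × 10⁻³⁴ / 7.440 × 10⁻¹³ = 8.906 × 10⁻²² kg·m/s.
KE = p²/(2m) = 2.105 × 10⁻¹⁵ J.
V = KE/e = 2.105 × 10⁻¹⁵ / (1.602 × 10⁻¹⁹) = 13.1 kV.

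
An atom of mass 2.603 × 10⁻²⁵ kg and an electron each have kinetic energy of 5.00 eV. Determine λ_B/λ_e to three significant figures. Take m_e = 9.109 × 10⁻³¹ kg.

At fixed KE, p = √(2mKE) so λ = h/p ∝ 1/√m.
λ_B/λ_e = √(m_e/m_B) = √(9.109 × 10⁻³¹/2.603 × 10⁻²⁵) = √(3.499 × 10⁻⁶) = 1.87 × 10⁻³.

λ_B/λ_e = 1.87 × 10⁻³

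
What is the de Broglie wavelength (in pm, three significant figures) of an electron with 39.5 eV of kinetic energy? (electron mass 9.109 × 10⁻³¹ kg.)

λ = 195 pm

KE = 39.5 eV = 6.328 × 10⁻¹⁸ J.
p = √(2mKE) = √(2 × 9.109 × 10⁻³¹ × 6.328 × 10⁻¹⁸) = 3.395 × 10⁻²⁴ kg·m/s.
λ = h/p = 6.626 × 10⁻³⁴ / 3.395 × 10⁻²⁴ = 1.95 × 10⁻¹⁰ m = 195 pm.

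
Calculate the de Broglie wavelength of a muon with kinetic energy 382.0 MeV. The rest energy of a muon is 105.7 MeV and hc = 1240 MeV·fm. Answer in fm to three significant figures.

Total energy E = KE + m₀c² = 382.0 + 105.7 = 487.7 MeV.
(pc)² = E² − (m₀c²)² = (487.7)² − (105.7)² = 2.267 × 10⁵ MeV², so pc = 476.1 MeV.
λ = hc/(pc) = 1240 MeV·fm / 476.1 MeV = 2.60 fm.

λ = 2.60 fm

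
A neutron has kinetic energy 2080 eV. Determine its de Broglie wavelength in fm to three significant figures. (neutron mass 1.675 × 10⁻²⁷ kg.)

KE = 2080 eV = 3.332 × 10⁻¹⁶ J.
p = √(2mKE) = √(2 × 1.675 × 10⁻²⁷ × 3.332 × 10⁻¹⁶) = 1.057 × 10⁻²¹ kg·m/s.
λ = h/p = 6.626 × 10⁻³⁴ / 1.057 × 10⁻²¹ = 6.27 × 10⁻¹³ m = 627 fm.

λ = 627 fm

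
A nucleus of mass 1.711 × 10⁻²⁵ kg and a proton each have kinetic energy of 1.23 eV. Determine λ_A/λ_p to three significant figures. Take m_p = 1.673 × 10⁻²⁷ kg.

At fixed KE, p = √(2mKE) so λ = h/p ∝ 1/√m.
λ_A/λ_p = √(m_p/m_A) = √(1.673 × 10⁻²⁷/1.711 × 10⁻²⁵) = √(9.778 × 10⁻³) = 0.0989.

λ_A/λ_p = 0.0989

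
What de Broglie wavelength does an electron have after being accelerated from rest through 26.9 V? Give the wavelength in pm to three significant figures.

λ = 236 pm

KE = eV = 1.602 × 10⁻¹⁹ × 26.90 = 4.309 × 10⁻¹⁸ J.
p = √(2mKE) = √(2 × 9.109 × 10⁻³¹ × 4.309 × 10⁻¹⁸) = 2.802 × 10⁻²⁴ kg·m/s.
λ = h/p = 6.626 × 10⁻³⁴ / 2.802 × 10⁻²⁴ = 2.36 × 10⁻¹⁰ m = 236 pm.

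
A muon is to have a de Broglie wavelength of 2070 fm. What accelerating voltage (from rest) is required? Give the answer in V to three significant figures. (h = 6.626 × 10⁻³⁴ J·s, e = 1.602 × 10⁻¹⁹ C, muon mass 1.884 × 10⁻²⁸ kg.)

V = 1700 V

p = h/λ = 6.626 × 10⁻³⁴ / 2.070 × 10⁻¹² = 3.201 × 10⁻²² kg·m/s.
KE = p²/(2m) = 2.719 × 10⁻¹⁶ J.
V = KE/e = 2.719 × 10⁻¹⁶ / (1.602 × 10⁻¹⁹) = 1700 V.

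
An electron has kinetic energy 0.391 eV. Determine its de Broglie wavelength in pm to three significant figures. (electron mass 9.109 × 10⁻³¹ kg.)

KE = 0.391 eV = 6.264 × 10⁻²⁰ J.
p = √(2mKE) = √(2 × 9.109 × 10⁻³¹ × 6.264 × 10⁻²⁰) = 3.378 × 10⁻²⁵ kg·m/s.
λ = h/p = 6.626 × 10⁻³⁴ / 3.378 × 10⁻²⁵ = 1.96 × 10⁻⁹ m = 1960 pm.

λ = 1960 pm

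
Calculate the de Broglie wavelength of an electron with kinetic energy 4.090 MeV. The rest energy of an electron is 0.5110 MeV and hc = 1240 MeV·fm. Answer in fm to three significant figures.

Total energy E = KE + m₀c² = 4.090 + 0.5110 = 4.6010 MeV.
(pc)² = E² − (m₀c²)² = (4.6010)² − (0.5110)² = 20.91 MeV², so pc = 4.573 MeV.
λ = hc/(pc) = 1240 MeV·fm / 4.573 MeV = 271 fm.

λ = 271 fm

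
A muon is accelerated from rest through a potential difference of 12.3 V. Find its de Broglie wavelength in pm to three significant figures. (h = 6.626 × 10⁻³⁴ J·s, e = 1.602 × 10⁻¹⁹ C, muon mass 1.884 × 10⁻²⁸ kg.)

KE = eV = 1.602 × 10⁻¹⁹ × 12.30 = 1.970 × 10⁻¹⁸ J.
p = √(2mKE) = √(2 × 1.884 × 10⁻²⁸ × 1.970 × 10⁻¹⁸) = 2.725 × 10⁻²³ kg·m/s.
λ = h/p = 6.626 × 10⁻³⁴ / 2.725 × 10⁻²³ = 2.43 × 10⁻¹¹ m = 24.3 pm.

λ = 24.3 pm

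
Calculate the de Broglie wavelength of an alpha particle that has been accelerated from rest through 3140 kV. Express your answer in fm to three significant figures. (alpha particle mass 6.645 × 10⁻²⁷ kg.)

KE = 2eV = 2 × 1.602 × 10⁻¹⁹ × 3.140 × 10⁶ = 1.006 × 10⁻¹² J.
p = √(2mKE) = √(2 × 6.645 × 10⁻²⁷ × 1.006 × 10⁻¹²) = 1.156 × 10⁻¹⁹ kg·m/s.
λ = h/p = 6.626 × 10⁻³⁴ / 1.156 × 10⁻¹⁹ = 5.73 × 10⁻¹⁵ m = 5.73 fm.

λ = 5.73 fm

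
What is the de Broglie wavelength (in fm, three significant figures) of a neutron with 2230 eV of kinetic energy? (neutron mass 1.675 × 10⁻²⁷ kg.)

λ = 606 fm

KE = 2230 eV = 3.572 × 10⁻¹⁶ J.
p = √(2mKE) = √(2 × 1.675 × 10⁻²⁷ × 3.572 × 10⁻¹⁶) = 1.094 × 10⁻²¹ kg·m/s.
λ = h/p = 6.626 × 10⁻³⁴ / 1.094 × 10⁻²¹ = 6.06 × 10⁻¹³ m = 606 fm.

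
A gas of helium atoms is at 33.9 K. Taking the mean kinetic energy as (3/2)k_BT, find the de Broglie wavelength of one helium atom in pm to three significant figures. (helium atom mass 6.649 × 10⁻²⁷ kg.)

KE = (3/2)k_BT = 1.5 × 1.381 × 10⁻²³ × 33.9 = 7.022 × 10⁻²² J.
p = √(2mKE) = √(2 × 6.649 × 10⁻²⁷ × 7.022 × 10⁻²²) = 3.056 × 10⁻²⁴ kg·m/s.
λ = h/p = 2.17 × 10⁻¹⁰ m = 217 pm.

λ = 217 pm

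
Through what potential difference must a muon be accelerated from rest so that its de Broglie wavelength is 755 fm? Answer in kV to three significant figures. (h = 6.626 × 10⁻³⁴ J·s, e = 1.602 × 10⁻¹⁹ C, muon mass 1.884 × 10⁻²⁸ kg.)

p = h/λ = 6.626 × 10⁻³⁴ / 7.550 × 10⁻¹³ = 8.776 × 10⁻²² kg·m/s.
KE = p²/(2m) = 2.044 × 10⁻¹⁵ J.
V = KE/e = 2.044 × 10⁻¹⁵ / (1.602 × 10⁻¹⁹) = 12.8 kV.

V = 12.8 kV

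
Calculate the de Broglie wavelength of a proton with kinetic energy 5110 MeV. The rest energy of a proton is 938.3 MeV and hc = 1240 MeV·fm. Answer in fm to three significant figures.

Total energy E = KE + m₀c² = 5110 + 938.3 = 6048.3 MeV.
(pc)² = E² − (m₀c²)² = (6048.3)² − (938.3)² = 3.570 × 10⁷ MeV², so pc = 5975 MeV.
λ = hc/(pc) = 1240 MeV·fm / 5975 MeV = 0.208 fm.

λ = 0.208 fm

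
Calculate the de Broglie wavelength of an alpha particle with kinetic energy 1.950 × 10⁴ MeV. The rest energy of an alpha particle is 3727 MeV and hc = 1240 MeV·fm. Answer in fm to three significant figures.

Total energy E = KE + m₀c² = 1.950 × 10⁴ + 3727 = 23227 MeV.
(pc)² = E² − (m₀c²)² = (23227)² − (3727)² = 5.256 × 10⁸ MeV², so pc = 2.293 × 10⁴ MeV.
λ = hc/(pc) = 1240 MeV·fm / 2.293 × 10⁴ MeV = 0.0541 fm.

λ = 0.0541 fm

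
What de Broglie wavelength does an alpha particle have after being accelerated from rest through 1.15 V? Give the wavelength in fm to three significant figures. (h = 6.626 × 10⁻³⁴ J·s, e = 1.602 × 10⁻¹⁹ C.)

KE = 2eV = 2 × 1.602 × 10⁻¹⁹ × 1.150 = 3.685 × 10⁻¹⁹ J.
p = √(2mKE) = √(2 × 6.645 × 10⁻²⁷ × 3.685 × 10⁻¹⁹) = 6.998 × 10⁻²³ kg·m/s.
λ = h/p = 6.626 × 10⁻³⁴ / 6.998 × 10⁻²³ = 9.47 × 10⁻¹² m = 9470 fm.

λ = 9470 fm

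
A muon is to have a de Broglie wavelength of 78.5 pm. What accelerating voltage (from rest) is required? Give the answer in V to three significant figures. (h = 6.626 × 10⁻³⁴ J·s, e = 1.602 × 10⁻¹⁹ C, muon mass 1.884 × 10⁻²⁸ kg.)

p = h/λ = 6.626 × 10⁻³⁴ / 7.850 × 10⁻¹¹ = 8.441 × 10⁻²⁴ kg·m/s.
KE = p²/(2m) = 1.891 × 10⁻¹⁹ J.
V = KE/e = 1.891 × 10⁻¹⁹ / (1.602 × 10⁻¹⁹) = 1.18 V.

V = 1.18 V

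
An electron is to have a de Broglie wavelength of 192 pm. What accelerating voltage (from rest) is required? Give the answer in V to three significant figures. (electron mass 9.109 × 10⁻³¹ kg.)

p = h/λ = 6.626 × 10⁻³⁴ / 1.920 × 10⁻¹⁰ = 3.451 × 10⁻²⁴ kg·m/s.
KE = p²/(2m) = 6.537 × 10⁻¹⁸ J.
V = KE/e = 6.537 × 10⁻¹⁸ / (1.602 × 10⁻¹⁹) = 40.8 V.

V = 40.8 V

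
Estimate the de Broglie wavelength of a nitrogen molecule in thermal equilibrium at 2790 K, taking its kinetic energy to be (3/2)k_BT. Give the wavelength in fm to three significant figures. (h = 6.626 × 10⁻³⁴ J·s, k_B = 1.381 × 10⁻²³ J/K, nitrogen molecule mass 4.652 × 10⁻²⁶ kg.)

λ = 9040 fm

KE = (3/2)k_BT = 1.5 × 1.381 × 10⁻²³ × 2790 = 5.779 × 10⁻²⁰ J.
p = √(2mKE) = √(2 × 4.652 × 10⁻²⁶ × 5.779 × 10⁻²⁰) = 7.333 × 10⁻²³ kg·m/s.
λ = h/p = 9.04 × 10⁻¹² m = 9040 fm.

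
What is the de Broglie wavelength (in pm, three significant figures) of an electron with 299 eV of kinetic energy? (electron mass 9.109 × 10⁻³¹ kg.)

λ = 70.9 pm

KE = 299 eV = 4.790 × 10⁻¹⁷ J.
p = √(2mKE) = √(2 × 9.109 × 10⁻³¹ × 4.790 × 10⁻¹⁷) = 9.342 × 10⁻²⁴ kg·m/s.
λ = h/p = 6.626 × 10⁻³⁴ / 9.342 × 10⁻²⁴ = 7.09 × 10⁻¹¹ m = 70.9 pm.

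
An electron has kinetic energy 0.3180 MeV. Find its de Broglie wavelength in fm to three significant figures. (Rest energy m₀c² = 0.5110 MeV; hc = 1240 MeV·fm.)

Total energy E = KE + m₀c² = 0.3180 + 0.5110 = 0.8290 MeV.
(pc)² = E² − (m₀c²)² = (0.8290)² − (0.5110)² = 0.4261 MeV², so pc = 0.6528 MeV.
λ = hc/(pc) = 1240 MeV·fm / 0.6528 MeV = 1900 fm.

λ = 1900 fm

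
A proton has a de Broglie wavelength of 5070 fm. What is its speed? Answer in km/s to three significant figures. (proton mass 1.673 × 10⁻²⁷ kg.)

p = h/λ = 6.626 × 10⁻³⁴ / 5.070 × 10⁻¹² = 1.307 × 10⁻²² kg·m/s.
v = p/m = 1.307 × 10⁻²² / 1.673 × 10⁻²⁷ = 7.81 × 10⁴ m/s = 78.1 km/s.

v = 78.1 km/s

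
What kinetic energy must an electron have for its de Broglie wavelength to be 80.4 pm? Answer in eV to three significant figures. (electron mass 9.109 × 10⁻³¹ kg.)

p = h/λ = 6.626 × 10⁻³⁴ / 8.040 × 10⁻¹¹ = 8.241 × 10⁻²⁴ kg·m/s.
KE = p²/(2m) = (8.241 × 10⁻²⁴)² / (2 × 9.109 × 10⁻³¹) = 3.728 × 10⁻¹⁷ J = 233 eV.

KE = 233 eV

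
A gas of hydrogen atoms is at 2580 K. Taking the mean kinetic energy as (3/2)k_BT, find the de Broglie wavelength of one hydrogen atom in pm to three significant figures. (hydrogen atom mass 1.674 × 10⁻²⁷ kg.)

λ = 49.5 pm

KE = (3/2)k_BT = 1.5 × 1.381 × 10⁻²³ × 2580 = 5.344 × 10⁻²⁰ J.
p = √(2mKE) = √(2 × 1.674 × 10⁻²⁷ × 5.344 × 10⁻²⁰) = 1.338 × 10⁻²³ kg·m/s.
λ = h/p = 4.95 × 10⁻¹¹ m = 49.5 pm.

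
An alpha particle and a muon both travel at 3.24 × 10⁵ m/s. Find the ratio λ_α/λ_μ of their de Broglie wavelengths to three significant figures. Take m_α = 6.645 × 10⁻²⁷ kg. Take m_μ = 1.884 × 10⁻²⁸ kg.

At fixed v, p = mv so λ = h/(mv) ∝ 1/m.
λ_α/λ_μ = m_μ/m_α = 1.884 × 10⁻²⁸/6.645 × 10⁻²⁷ = 0.0284.

λ_α/λ_μ = 0.0284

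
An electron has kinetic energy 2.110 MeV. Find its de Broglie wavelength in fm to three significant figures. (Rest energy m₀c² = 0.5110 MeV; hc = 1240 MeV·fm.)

Total energy E = KE + m₀c² = 2.110 + 0.5110 = 2.6210 MeV.
(pc)² = E² − (m₀c²)² = (2.6210)² − (0.5110)² = 6.609 MeV², so pc = 2.571 MeV.
λ = hc/(pc) = 1240 MeV·fm / 2.571 MeV = 482 fm.

λ = 482 fm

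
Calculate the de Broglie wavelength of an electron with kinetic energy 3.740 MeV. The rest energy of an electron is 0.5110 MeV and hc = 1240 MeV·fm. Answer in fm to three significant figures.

Total energy E = KE + m₀c² = 3.740 + 0.5110 = 4.2510 MeV.
(pc)² = E² − (m₀c²)² = (4.2510)² − (0.5110)² = 17.81 MeV², so pc = 4.220 MeV.
λ = hc/(pc) = 1240 MeV·fm / 4.220 MeV = 294 fm.

λ = 294 fm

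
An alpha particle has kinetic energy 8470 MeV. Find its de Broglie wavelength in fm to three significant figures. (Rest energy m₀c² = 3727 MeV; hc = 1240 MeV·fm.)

Total energy E = KE + m₀c² = 8470 + 3727 = 12197 MeV.
(pc)² = E² − (m₀c²)² = (12197)² − (3727)² = 1.349 × 10⁸ MeV², so pc = 1.161 × 10⁴ MeV.
λ = hc/(pc) = 1240 MeV·fm / 1.161 × 10⁴ MeV = 0.107 fm.

λ = 0.107 fm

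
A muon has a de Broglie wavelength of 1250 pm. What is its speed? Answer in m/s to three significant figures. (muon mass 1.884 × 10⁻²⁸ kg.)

v = 2810 m/s

p = h/λ = 6.626 × 10⁻³⁴ / 1.250 × 10⁻⁹ = 5.301 × 10⁻²⁵ kg·m/s.
v = p/m = 5.301 × 10⁻²⁵ / 1.884 × 10⁻²⁸ = 2.81 × 10³ m/s = 2810 m/s.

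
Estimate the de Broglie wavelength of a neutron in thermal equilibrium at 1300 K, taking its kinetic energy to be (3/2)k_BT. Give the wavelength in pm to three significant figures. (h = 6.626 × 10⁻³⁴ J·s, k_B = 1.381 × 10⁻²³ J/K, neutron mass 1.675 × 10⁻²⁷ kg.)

KE = (3/2)k_BT = 1.5 × 1.381 × 10⁻²³ × 1300 = 2.693 × 10⁻²⁰ J.
p = √(2mKE) = √(2 × 1.675 × 10⁻²⁷ × 2.693 × 10⁻²⁰) = 9.498 × 10⁻²⁴ kg·m/s.
λ = h/p = 6.98 × 10⁻¹¹ m = 69.8 pm.

λ = 69.8 pm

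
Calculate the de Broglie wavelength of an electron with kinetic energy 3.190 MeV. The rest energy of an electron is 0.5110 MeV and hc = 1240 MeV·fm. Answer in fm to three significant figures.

λ = 338 fm

Total energy E = KE + m₀c² = 3.190 + 0.5110 = 3.7010 MeV.
(pc)² = E² − (m₀c²)² = (3.7010)² − (0.5110)² = 13.44 MeV², so pc = 3.666 MeV.
λ = hc/(pc) = 1240 MeV·fm / 3.666 MeV = 338 fm.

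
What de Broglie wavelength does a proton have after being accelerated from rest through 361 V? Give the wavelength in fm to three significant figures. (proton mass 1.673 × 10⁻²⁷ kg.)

KE = eV = 1.602 × 10⁻¹⁹ × 361.0 = 5.783 × 10⁻¹⁷ J.
p = √(2mKE) = √(2 × 1.673 × 10⁻²⁷ × 5.783 × 10⁻¹⁷) = 4.399 × 10⁻²² kg·m/s.
λ = h/p = 6.626 × 10⁻³⁴ / 4.399 × 10⁻²² = 1.51 × 10⁻¹² m = 1510 fm.

λ = 1510 fm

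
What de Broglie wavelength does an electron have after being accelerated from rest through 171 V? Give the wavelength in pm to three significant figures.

λ = 93.8 pm

KE = eV = 1.602 × 10⁻¹⁹ × 171.0 = 2.739 × 10⁻¹⁷ J.
p = √(2mKE) = √(2 × 9.109 × 10⁻³¹ × 2.739 × 10⁻¹⁷) = 7.064 × 10⁻²⁴ kg·m/s.
λ = h/p = 6.626 × 10⁻³⁴ / 7.064 × 10⁻²⁴ = 9.38 × 10⁻¹¹ m = 93.8 pm.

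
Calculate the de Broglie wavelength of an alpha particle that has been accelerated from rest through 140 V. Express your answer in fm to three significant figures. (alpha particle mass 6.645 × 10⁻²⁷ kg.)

λ = 858 fm

KE = 2eV = 2 × 1.602 × 10⁻¹⁹ × 140.0 = 4.486 × 10⁻¹⁷ J.
p = √(2mKE) = √(2 × 6.645 × 10⁻²⁷ × 4.486 × 10⁻¹⁷) = 7.721 × 10⁻²² kg·m/s.
λ = h/p = 6.626 × 10⁻³⁴ / 7.721 × 10⁻²² = 8.58 × 10⁻¹³ m = 858 fm.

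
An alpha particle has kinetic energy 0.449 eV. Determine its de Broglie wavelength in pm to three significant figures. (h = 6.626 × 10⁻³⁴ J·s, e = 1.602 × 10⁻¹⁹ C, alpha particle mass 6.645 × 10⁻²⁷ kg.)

λ = 21.4 pm

KE = 0.449 eV = 7.193 × 10⁻²⁰ J.
p = √(2mKE) = √(2 × 6.645 × 10⁻²⁷ × 7.193 × 10⁻²⁰) = 3.092 × 10⁻²³ kg·m/s.
λ = h/p = 6.626 × 10⁻³⁴ / 3.092 × 10⁻²³ = 2.14 × 10⁻¹¹ m = 21.4 pm.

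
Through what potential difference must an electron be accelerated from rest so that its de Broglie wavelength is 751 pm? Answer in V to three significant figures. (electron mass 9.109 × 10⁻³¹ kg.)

V = 2.67 V

p = h/λ = 6.626 × 10⁻³⁴ / 7.510 × 10⁻¹⁰ = 8.823 × 10⁻²⁵ kg·m/s.
KE = p²/(2m) = 4.273 × 10⁻¹⁹ J.
V = KE/e = 4.273 × 10⁻¹⁹ / (1.602 × 10⁻¹⁹) = 2.67 V.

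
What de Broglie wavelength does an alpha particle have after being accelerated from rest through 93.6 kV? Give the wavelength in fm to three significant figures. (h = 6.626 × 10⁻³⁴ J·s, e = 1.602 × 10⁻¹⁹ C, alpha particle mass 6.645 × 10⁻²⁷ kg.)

λ = 33.2 fm

KE = 2eV = 2 × 1.602 × 10⁻¹⁹ × 9.360 × 10⁴ = 2.999 × 10⁻¹⁴ J.
p = √(2mKE) = √(2 × 6.645 × 10⁻²⁷ × 2.999 × 10⁻¹⁴) = 1.996 × 10⁻²⁰ kg·m/s.
λ = h/p = 6.626 × 10⁻³⁴ / 1.996 × 10⁻²⁰ = 3.32 × 10⁻¹⁴ m = 33.2 fm.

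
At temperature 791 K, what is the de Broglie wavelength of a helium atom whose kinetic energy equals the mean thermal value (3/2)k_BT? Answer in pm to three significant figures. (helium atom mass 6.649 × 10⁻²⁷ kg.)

KE = (3/2)k_BT = 1.5 × 1.381 × 10⁻²³ × 791 = 1.639 × 10⁻²⁰ J.
p = √(2mKE) = √(2 × 6.649 × 10⁻²⁷ × 1.639 × 10⁻²⁰) = 1.476 × 10⁻²³ kg·m/s.
λ = h/p = 4.49 × 10⁻¹¹ m = 44.9 pm.

λ = 44.9 pm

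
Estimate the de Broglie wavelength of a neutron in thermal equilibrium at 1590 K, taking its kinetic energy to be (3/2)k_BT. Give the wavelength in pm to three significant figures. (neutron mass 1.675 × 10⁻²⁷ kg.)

KE = (3/2)k_BT = 1.5 × 1.381 × 10⁻²³ × 1590 = 3.294 × 10⁻²⁰ J.
p = √(2mKE) = √(2 × 1.675 × 10⁻²⁷ × 3.294 × 10⁻²⁰) = 1.050 × 10⁻²³ kg·m/s.
λ = h/p = 6.31 × 10⁻¹¹ m = 63.1 pm.

λ = 63.1 pm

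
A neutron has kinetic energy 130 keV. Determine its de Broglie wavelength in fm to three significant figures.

KE = 130 keV = 2.083 × 10⁻¹⁴ J.
p = √(2mKE) = √(2 × 1.675 × 10⁻²⁷ × 2.083 × 10⁻¹⁴) = 8.353 × 10⁻²¹ kg·m/s.
λ = h/p = 6.626 × 10⁻³⁴ / 8.353 × 10⁻²¹ = 7.93 × 10⁻¹⁴ m = 79.3 fm.

λ = 79.3 fm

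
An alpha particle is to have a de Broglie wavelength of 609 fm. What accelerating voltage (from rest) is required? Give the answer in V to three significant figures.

V = 278 V

p = h/λ = 6.626 × 10⁻³⁴ / 6.090 × 10⁻¹³ = 1.088 × 10⁻²¹ kg·m/s.
KE = p²/(2m) = 8.907 × 10⁻¹⁷ J.
V = KE/2e = 8.907 × 10⁻¹⁷ / (2 × 1.602 × 10⁻¹⁹) = 278 V.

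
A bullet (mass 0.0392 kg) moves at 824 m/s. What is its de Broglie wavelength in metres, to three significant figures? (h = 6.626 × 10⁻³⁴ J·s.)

p = mv = 0.0392 × 824 = 3.230 × 10¹ kg·m/s.
λ = h/p = 6.626 × 10⁻³⁴ / 3.230 × 10¹ = 2.05 × 10⁻³⁵ m.

λ = 2.05 × 10⁻³⁵ m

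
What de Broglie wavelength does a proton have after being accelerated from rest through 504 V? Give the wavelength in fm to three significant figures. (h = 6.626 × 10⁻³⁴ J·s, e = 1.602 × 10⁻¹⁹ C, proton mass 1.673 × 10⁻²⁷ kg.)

λ = 1270 fm

KE = eV = 1.602 × 10⁻¹⁹ × 504.0 = 8.074 × 10⁻¹⁷ J.
p = √(2mKE) = √(2 × 1.673 × 10⁻²⁷ × 8.074 × 10⁻¹⁷) = 5.198 × 10⁻²² kg·m/s.
λ = h/p = 6.626 × 10⁻³⁴ / 5.198 × 10⁻²² = 1.27 × 10⁻¹² m = 1270 fm.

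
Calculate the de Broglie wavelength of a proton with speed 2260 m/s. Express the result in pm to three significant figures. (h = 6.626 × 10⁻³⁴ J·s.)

λ = 175 pm

p = mv = 1.673 × 10⁻²⁷ × 2260 = 3.781 × 10⁻²⁴ kg·m/s.
λ = h/p = 6.626 × 10⁻³⁴ / 3.781 × 10⁻²⁴ = 1.75 × 10⁻¹⁰ m = 175 pm.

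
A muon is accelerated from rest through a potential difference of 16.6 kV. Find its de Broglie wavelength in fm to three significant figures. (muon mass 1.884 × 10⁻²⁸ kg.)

KE = eV = 1.602 × 10⁻¹⁹ × 1.660 × 10⁴ = 2.659 × 10⁻¹⁵ J.
p = √(2mKE) = √(2 × 1.884 × 10⁻²⁸ × 2.659 × 10⁻¹⁵) = 1.001 × 10⁻²¹ kg·m/s.
λ = h/p = 6.626 × 10⁻³⁴ / 1.001 × 10⁻²¹ = 6.62 × 10⁻¹³ m = 662 fm.

λ = 662 fm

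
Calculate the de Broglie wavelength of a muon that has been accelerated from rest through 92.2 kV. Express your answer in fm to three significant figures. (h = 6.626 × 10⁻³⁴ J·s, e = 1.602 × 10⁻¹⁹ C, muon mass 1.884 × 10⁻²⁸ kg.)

KE = eV = 1.602 × 10⁻¹⁹ × 9.220 × 10⁴ = 1.477 × 10⁻¹⁴ J.
p = √(2mKE) = √(2 × 1.884 × 10⁻²⁸ × 1.477 × 10⁻¹⁴) = 2.359 × 10⁻²¹ kg·m/s.
λ = h/p = 6.626 × 10⁻³⁴ / 2.359 × 10⁻²¹ = 2.81 × 10⁻¹³ m = 281 fm.

λ = 281 fm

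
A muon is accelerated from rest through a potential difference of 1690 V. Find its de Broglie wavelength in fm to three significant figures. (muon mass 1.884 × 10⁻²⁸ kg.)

λ = 2070 fm

KE = eV = 1.602 × 10⁻¹⁹ × 1690 = 2.707 × 10⁻¹⁶ J.
p = √(2mKE) = √(2 × 1.884 × 10⁻²⁸ × 2.707 × 10⁻¹⁶) = 3.194 × 10⁻²² kg·m/s.
λ = h/p = 6.626 × 10⁻³⁴ / 3.194 × 10⁻²² = 2.07 × 10⁻¹² m = 2070 fm.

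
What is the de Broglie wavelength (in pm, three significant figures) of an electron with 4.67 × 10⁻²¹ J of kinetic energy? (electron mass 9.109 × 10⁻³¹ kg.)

p = √(2mKE) = √(2 × 9.109 × 10⁻³¹ × 4.670 × 10⁻²¹) = 9.224 × 10⁻²⁶ kg·m/s.
λ = h/p = 6.626 × 10⁻³⁴ / 9.224 × 10⁻²⁶ = 7.18 × 10⁻⁹ m = 7180 pm.

λ = 7180 pm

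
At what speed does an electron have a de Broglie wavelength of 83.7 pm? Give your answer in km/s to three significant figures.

v = 8690 km/s

p = h/λ = 6.626 × 10⁻³⁴ / 8.370 × 10⁻¹¹ = 7.916 × 10⁻²⁴ kg·m/s.
v = p/m = 7.916 × 10⁻²⁴ / 9.109 × 10⁻³¹ = 8.69 × 10⁶ m/s = 8690 km/s.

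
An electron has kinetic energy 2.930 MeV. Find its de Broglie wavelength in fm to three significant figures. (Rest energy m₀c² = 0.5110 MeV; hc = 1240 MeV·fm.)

Total energy E = KE + m₀c² = 2.930 + 0.5110 = 3.4410 MeV.
(pc)² = E² − (m₀c²)² = (3.4410)² − (0.5110)² = 11.58 MeV², so pc = 3.403 MeV.
λ = hc/(pc) = 1240 MeV·fm / 3.403 MeV = 364 fm.

λ = 364 fm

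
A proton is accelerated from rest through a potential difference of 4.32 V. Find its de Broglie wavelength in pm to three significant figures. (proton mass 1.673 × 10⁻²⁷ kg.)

KE = eV = 1.602 × 10⁻¹⁹ × 4.320 = 6.921 × 10⁻¹⁹ J.
p = √(2mKE) = √(2 × 1.673 × 10⁻²⁷ × 6.921 × 10⁻¹⁹) = 4.812 × 10⁻²³ kg·m/s.
λ = h/p = 6.626 × 10⁻³⁴ / 4.812 × 10⁻²³ = 1.38 × 10⁻¹¹ m = 13.8 pm.

λ = 13.8 pm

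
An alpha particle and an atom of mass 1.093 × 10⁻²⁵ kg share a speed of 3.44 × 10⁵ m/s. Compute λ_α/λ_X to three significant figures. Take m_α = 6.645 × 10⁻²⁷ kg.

λ_α/λ_X = 16.4

At fixed v, p = mv so λ = h/(mv) ∝ 1/m.
λ_α/λ_X = m_X/m_α = 1.093 × 10⁻²⁵/6.645 × 10⁻²⁷ = 16.4.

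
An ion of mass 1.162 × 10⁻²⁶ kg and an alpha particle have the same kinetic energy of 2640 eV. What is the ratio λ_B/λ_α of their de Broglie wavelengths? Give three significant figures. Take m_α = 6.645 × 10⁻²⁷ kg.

λ_B/λ_α = 0.756

At fixed KE, p = √(2mKE) so λ = h/p ∝ 1/√m.
λ_B/λ_α = √(m_α/m_B) = √(6.645 × 10⁻²⁷/1.162 × 10⁻²⁶) = √(0.5719) = 0.756.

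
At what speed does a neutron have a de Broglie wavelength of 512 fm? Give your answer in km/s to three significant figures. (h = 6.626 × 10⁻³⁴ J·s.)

v = 773 km/s

p = h/λ = 6.626 × 10⁻³⁴ / 5.120 × 10⁻¹³ = 1.294 × 10⁻²¹ kg·m/s.
v = p/m = 1.294 × 10⁻²¹ / 1.675 × 10⁻²⁷ = 7.73 × 10⁵ m/s = 773 km/s.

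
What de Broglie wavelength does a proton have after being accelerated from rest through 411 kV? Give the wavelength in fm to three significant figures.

KE = eV = 1.602 × 10⁻¹⁹ × 4.110 × 10⁵ = 6.584 × 10⁻¹⁴ J.
p = √(2mKE) = √(2 × 1.673 × 10⁻²⁷ × 6.584 × 10⁻¹⁴) = 1.484 × 10⁻²⁰ kg·m/s.
λ = h/p = 6.626 × 10⁻³⁴ / 1.484 × 10⁻²⁰ = 4.46 × 10⁻¹⁴ m = 44.6 fm.

λ = 44.6 fm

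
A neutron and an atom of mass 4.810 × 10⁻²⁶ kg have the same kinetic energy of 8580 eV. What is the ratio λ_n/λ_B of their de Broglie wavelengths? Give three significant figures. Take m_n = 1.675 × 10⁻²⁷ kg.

At fixed KE, p = √(2mKE) so λ = h/p ∝ 1/√m.
λ_n/λ_B = √(m_B/m_n) = √(4.810 × 10⁻²⁶/1.675 × 10⁻²⁷) = √(28.72) = 5.36.

λ_n/λ_B = 5.36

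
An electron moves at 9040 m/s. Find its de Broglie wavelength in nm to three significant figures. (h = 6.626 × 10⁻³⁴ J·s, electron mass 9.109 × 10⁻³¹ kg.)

p = mv = 9.109 × 10⁻³¹ × 9040 = 8.235 × 10⁻²⁷ kg·m/s.
λ = h/p = 6.626 × 10⁻³⁴ / 8.235 × 10⁻²⁷ = 8.05 × 10⁻⁸ m = 80.5 nm.

λ = 80.5 nm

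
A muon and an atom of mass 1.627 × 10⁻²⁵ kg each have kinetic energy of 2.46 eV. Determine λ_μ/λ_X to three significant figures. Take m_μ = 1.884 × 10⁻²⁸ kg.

λ_μ/λ_X = 29.4

At fixed KE, p = √(2mKE) so λ = h/p ∝ 1/√m.
λ_μ/λ_X = √(m_X/m_μ) = √(1.627 × 10⁻²⁵/1.884 × 10⁻²⁸) = √(863.6) = 29.4.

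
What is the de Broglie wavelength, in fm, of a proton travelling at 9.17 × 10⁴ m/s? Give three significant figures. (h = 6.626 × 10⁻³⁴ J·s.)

p = mv = 1.673 × 10⁻²⁷ × 9.17 × 10⁴ = 1.534 × 10⁻²² kg·m/s.
λ = h/p = 6.626 × 10⁻³⁴ / 1.534 × 10⁻²² = 4.32 × 10⁻¹² m = 4320 fm.

λ = 4320 fm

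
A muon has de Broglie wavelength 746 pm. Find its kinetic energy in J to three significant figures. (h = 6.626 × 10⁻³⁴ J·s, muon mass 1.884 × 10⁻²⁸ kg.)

p = h/λ = 6.626 × 10⁻³⁴ / 7.460 × 10⁻¹⁰ = 8.882 × 10⁻²⁵ kg·m/s.
KE = p²/(2m) = (8.882 × 10⁻²⁵)² / (2 × 1.884 × 10⁻²⁸) = 2.094 × 10⁻²¹ J = 2.09 × 10⁻²¹ J.

KE = 2.09 × 10⁻²¹ J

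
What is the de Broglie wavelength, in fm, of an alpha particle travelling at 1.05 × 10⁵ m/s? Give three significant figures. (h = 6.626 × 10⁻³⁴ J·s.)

p = mv = 6.645 × 10⁻²⁷ × 1.05 × 10⁵ = 6.977 × 10⁻²² kg·m/s.
λ = h/p = 6.626 × 10⁻³⁴ / 6.977 × 10⁻²² = 9.50 × 10⁻¹³ m = 950 fm.

λ = 950 fm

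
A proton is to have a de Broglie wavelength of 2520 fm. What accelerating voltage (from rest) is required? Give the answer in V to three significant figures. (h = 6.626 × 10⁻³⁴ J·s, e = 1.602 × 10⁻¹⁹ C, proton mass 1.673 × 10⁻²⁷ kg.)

p = h/λ = 6.626 × 10⁻³⁴ / 2.520 × 10⁻¹² = 2.629 × 10⁻²² kg·m/s.
KE = p²/(2m) = 2.066 × 10⁻¹⁷ J.
V = KE/e = 2.066 × 10⁻¹⁷ / (1.602 × 10⁻¹⁹) = 129 V.

V = 129 V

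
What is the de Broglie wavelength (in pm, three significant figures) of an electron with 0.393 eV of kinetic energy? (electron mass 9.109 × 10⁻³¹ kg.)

λ = 1960 pm

KE = 0.393 eV = 6.296 × 10⁻²⁰ J.
p = √(2mKE) = √(2 × 9.109 × 10⁻³¹ × 6.296 × 10⁻²⁰) = 3.387 × 10⁻²⁵ kg·m/s.
λ = h/p = 6.626 × 10⁻³⁴ / 3.387 × 10⁻²⁵ = 1.96 × 10⁻⁹ m = 1960 pm.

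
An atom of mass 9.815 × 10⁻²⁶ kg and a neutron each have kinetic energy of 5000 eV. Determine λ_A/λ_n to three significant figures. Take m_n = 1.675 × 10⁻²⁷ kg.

λ_A/λ_n = 0.131

At fixed KE, p = √(2mKE) so λ = h/p ∝ 1/√m.
λ_A/λ_n = √(m_n/m_A) = √(1.675 × 10⁻²⁷/9.815 × 10⁻²⁶) = √(0.01707) = 0.131.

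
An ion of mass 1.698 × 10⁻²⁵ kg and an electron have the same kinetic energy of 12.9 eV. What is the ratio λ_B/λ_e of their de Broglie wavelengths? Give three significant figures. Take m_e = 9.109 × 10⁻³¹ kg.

λ_B/λ_e = 2.32 × 10⁻³

At fixed KE, p = √(2mKE) so λ = h/p ∝ 1/√m.
λ_B/λ_e = √(m_e/m_B) = √(9.109 × 10⁻³¹/1.698 × 10⁻²⁵) = √(5.365 × 10⁻⁶) = 2.32 × 10⁻³.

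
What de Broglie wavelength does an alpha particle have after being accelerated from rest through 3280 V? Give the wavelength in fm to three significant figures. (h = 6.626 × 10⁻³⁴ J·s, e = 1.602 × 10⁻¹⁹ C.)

λ = 177 fm

KE = 2eV = 2 × 1.602 × 10⁻¹⁹ × 3280 = 1.051 × 10⁻¹⁵ J.
p = √(2mKE) = √(2 × 6.645 × 10⁻²⁷ × 1.051 × 10⁻¹⁵) = 3.737 × 10⁻²¹ kg·m/s.
λ = h/p = 6.626 × 10⁻³⁴ / 3.737 × 10⁻²¹ = 1.77 × 10⁻¹³ m = 177 fm.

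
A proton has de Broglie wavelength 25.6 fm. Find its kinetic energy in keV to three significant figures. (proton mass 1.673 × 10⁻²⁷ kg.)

KE = 1250 keV

p = h/λ = 6.626 × 10⁻³⁴ / 2.560 × 10⁻¹⁴ = 2.588 × 10⁻²⁰ kg·m/s.
KE = p²/(2m) = (2.588 × 10⁻²⁰)² / (2 × 1.673 × 10⁻²⁷) = 2.002 × 10⁻¹³ J = 1250 keV.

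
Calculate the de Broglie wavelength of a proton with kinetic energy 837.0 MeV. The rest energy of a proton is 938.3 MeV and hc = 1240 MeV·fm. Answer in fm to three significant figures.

λ = 0.823 fm

Total energy E = KE + m₀c² = 837.0 + 938.3 = 1775.3 MeV.
(pc)² = E² − (m₀c²)² = (1775.3)² − (938.3)² = 2.271 × 10⁶ MeV², so pc = 1507 MeV.
λ = hc/(pc) = 1240 MeV·fm / 1507 MeV = 0.823 fm.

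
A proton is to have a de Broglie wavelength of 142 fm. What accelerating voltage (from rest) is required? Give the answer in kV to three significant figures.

p = h/λ = 6.626 × 10⁻³⁴ / 1.420 × 10⁻¹³ = 4.666 × 10⁻²¹ kg·m/s.
KE = p²/(2m) = 6.507 × 10⁻¹⁵ J.
V = KE/e = 6.507 × 10⁻¹⁵ / (1.602 × 10⁻¹⁹) = 40.6 kV.

V = 40.6 kV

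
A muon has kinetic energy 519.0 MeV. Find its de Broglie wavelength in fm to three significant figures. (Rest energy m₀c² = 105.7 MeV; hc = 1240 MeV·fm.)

Total energy E = KE + m₀c² = 519.0 + 105.7 = 624.7 MeV.
(pc)² = E² − (m₀c²)² = (624.7)² − (105.7)² = 3.791 × 10⁵ MeV², so pc = 615.7 MeV.
λ = hc/(pc) = 1240 MeV·fm / 615.7 MeV = 2.01 fm.

λ = 2.01 fm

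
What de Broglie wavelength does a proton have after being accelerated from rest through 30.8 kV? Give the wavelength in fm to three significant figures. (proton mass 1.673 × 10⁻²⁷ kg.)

KE = eV = 1.602 × 10⁻¹⁹ × 3.080 × 10⁴ = 4.934 × 10⁻¹⁵ J.
p = √(2mKE) = √(2 × 1.673 × 10⁻²⁷ × 4.934 × 10⁻¹⁵) = 4.063 × 10⁻²¹ kg·m/s.
λ = h/p = 6.626 × 10⁻³⁴ / 4.063 × 10⁻²¹ = 1.63 × 10⁻¹³ m = 163 fm.

λ = 163 fm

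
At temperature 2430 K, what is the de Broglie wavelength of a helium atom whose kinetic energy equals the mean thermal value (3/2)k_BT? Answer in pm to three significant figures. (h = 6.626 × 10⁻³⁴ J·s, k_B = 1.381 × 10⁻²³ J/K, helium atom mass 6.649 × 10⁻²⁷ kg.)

KE = (3/2)k_BT = 1.5 × 1.381 × 10⁻²³ × 2430 = 5.034 × 10⁻²⁰ J.
p = √(2mKE) = √(2 × 6.649 × 10⁻²⁷ × 5.034 × 10⁻²⁰) = 2.587 × 10⁻²³ kg·m/s.
λ = h/p = 2.56 × 10⁻¹¹ m = 25.6 pm.

λ = 25.6 pm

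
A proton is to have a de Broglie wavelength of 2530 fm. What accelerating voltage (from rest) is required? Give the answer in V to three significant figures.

V = 128 V

p = h/λ = 6.626 × 10⁻³⁴ / 2.530 × 10⁻¹² = 2.619 × 10⁻²² kg·m/s.
KE = p²/(2m) = 2.050 × 10⁻¹⁷ J.
V = KE/e = 2.050 × 10⁻¹⁷ / (1.602 × 10⁻¹⁹) = 128 V.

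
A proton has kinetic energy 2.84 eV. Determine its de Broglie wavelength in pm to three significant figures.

KE = 2.84 eV = 4.550 × 10⁻¹⁹ J.
p = √(2mKE) = √(2 × 1.673 × 10⁻²⁷ × 4.550 × 10⁻¹⁹) = 3.902 × 10⁻²³ kg·m/s.
λ = h/p = 6.626 × 10⁻³⁴ / 3.902 × 10⁻²³ = 1.70 × 10⁻¹¹ m = 17.0 pm.

λ = 17.0 pm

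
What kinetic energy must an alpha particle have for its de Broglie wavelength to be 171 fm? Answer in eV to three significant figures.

KE = 7050 eV

p = h/λ = 6.626 × 10⁻³⁴ / 1.710 × 10⁻¹³ = 3.875 × 10⁻²¹ kg·m/s.
KE = p²/(2m) = (3.875 × 10⁻²¹)² / (2 × 6.645 × 10⁻²⁷) = 1.130 × 10⁻¹⁵ J = 7050 eV.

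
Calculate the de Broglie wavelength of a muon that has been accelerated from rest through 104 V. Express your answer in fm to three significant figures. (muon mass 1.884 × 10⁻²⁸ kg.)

KE = eV = 1.602 × 10⁻¹⁹ × 104.0 = 1.666 × 10⁻¹⁷ J.
p = √(2mKE) = √(2 × 1.884 × 10⁻²⁸ × 1.666 × 10⁻¹⁷) = 7.923 × 10⁻²³ kg·m/s.
λ = h/p = 6.626 × 10⁻³⁴ / 7.923 × 10⁻²³ = 8.36 × 10⁻¹² m = 8360 fm.

λ = 8360 fm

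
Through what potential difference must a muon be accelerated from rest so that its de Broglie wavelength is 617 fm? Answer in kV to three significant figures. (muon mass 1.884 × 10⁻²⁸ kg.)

p = h/λ = 6.626 × 10⁻³⁴ / 6.170 × 10⁻¹³ = 1.074 × 10⁻²¹ kg·m/s.
KE = p²/(2m) = 3.061 × 10⁻¹⁵ J.
V = KE/e = 3.061 × 10⁻¹⁵ / (1.602 × 10⁻¹⁹) = 19.1 kV.

V = 19.1 kV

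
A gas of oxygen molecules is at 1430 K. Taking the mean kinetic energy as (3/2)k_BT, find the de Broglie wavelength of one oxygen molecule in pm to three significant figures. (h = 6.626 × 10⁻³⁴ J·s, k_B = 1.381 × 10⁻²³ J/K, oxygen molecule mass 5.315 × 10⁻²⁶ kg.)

KE = (3/2)k_BT = 1.5 × 1.381 × 10⁻²³ × 1430 = 2.962 × 10⁻²⁰ J.
p = √(2mKE) = √(2 × 5.315 × 10⁻²⁶ × 2.962 × 10⁻²⁰) = 5.611 × 10⁻²³ kg·m/s.
λ = h/p = 1.18 × 10⁻¹¹ m = 11.8 pm.

λ = 11.8 pm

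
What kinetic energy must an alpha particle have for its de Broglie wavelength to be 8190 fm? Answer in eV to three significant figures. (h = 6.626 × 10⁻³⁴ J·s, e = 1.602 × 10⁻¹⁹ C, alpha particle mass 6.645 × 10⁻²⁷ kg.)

KE = 3.07 eV

p = h/λ = 6.626 × 10⁻³⁴ / 8.190 × 10⁻¹² = 8.090 × 10⁻²³ kg·m/s.
KE = p²/(2m) = (8.090 × 10⁻²³)² / (2 × 6.645 × 10⁻²⁷) = 4.925 × 10⁻¹⁹ J = 3.07 eV.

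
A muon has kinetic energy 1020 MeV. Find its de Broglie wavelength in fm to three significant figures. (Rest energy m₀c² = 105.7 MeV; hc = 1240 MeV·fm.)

λ = 1.11 fm

Total energy E = KE + m₀c² = 1020 + 105.7 = 1125.7 MeV.
(pc)² = E² − (m₀c²)² = (1125.7)² − (105.7)² = 1.256 × 10⁶ MeV², so pc = 1121 MeV.
λ = hc/(pc) = 1240 MeV·fm / 1121 MeV = 1.11 fm.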